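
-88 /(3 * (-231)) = 0.13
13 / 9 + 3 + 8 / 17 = 752 / 153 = 4.92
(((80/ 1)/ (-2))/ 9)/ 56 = -0.08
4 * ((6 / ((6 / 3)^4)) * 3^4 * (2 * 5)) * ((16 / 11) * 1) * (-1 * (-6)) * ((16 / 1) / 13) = 1866240 / 143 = 13050.63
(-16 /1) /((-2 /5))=40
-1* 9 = -9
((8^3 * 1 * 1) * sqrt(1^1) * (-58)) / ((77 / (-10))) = 3856.62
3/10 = 0.30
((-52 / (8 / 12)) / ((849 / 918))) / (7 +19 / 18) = -429624 / 41035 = -10.47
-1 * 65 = -65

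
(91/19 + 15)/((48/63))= 987/38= 25.97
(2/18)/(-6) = -1/54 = -0.02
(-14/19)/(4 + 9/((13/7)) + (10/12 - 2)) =-1092/11381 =-0.10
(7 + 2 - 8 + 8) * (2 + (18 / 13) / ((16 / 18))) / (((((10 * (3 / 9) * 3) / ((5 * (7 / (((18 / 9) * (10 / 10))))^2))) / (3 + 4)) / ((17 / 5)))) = 1941723 / 416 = 4667.60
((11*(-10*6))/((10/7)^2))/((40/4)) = -1617/50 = -32.34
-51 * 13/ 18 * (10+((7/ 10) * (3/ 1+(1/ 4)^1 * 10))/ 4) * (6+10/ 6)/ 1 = -4457791/ 1440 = -3095.69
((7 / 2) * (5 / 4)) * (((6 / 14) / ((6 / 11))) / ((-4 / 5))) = -275 / 64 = -4.30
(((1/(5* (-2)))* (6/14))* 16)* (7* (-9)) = 216/5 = 43.20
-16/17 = -0.94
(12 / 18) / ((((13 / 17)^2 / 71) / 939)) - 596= 75409.29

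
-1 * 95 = -95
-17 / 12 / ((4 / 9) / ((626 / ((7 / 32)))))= -63852 / 7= -9121.71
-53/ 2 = -26.50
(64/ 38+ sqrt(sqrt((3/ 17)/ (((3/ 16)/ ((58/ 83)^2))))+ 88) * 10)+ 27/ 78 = 1003/ 494+ 20 * sqrt(81838 * sqrt(17)+ 43800262)/ 1411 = 96.20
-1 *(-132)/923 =132/923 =0.14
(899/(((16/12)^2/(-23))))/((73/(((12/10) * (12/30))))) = -558279/7300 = -76.48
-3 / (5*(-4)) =3 / 20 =0.15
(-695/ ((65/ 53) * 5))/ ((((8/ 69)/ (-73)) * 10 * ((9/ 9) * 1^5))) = 37107579/ 5200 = 7136.07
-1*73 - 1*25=-98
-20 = -20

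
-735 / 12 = -245 / 4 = -61.25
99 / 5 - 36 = -81 / 5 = -16.20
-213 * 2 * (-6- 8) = 5964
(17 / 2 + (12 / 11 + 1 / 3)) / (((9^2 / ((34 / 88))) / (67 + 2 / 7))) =1748195 / 548856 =3.19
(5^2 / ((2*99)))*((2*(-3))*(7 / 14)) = -25 / 66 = -0.38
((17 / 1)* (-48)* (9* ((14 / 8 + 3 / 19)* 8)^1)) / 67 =-1673.02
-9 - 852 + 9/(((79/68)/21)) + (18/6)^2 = -54456/79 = -689.32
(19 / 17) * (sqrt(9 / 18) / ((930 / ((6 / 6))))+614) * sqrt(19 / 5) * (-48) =76 * sqrt(95) * (-1142040 - sqrt(2)) / 13175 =-64210.58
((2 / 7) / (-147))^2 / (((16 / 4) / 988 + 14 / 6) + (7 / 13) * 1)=988 / 752130057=0.00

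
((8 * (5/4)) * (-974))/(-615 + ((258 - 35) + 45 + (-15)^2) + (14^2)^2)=-4870/19147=-0.25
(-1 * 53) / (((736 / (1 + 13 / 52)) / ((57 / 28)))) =-15105 / 82432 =-0.18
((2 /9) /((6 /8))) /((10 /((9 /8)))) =1 /30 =0.03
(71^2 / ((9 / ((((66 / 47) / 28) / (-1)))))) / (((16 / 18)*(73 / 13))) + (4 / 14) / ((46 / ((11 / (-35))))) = -1741488001 / 309338960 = -5.63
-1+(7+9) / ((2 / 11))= 87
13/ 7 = 1.86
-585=-585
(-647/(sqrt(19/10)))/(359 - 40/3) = -1941 * sqrt(190)/19703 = -1.36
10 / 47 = 0.21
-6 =-6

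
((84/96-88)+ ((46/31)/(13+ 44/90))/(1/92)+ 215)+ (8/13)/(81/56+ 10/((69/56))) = 9982843254639/72308010632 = 138.06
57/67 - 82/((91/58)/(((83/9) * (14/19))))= -52769521/148941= -354.30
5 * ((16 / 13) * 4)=320 / 13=24.62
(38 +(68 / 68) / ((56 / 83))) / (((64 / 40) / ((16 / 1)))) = 11055 / 28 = 394.82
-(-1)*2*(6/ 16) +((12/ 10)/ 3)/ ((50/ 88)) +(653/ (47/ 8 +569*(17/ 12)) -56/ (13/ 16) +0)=-66.66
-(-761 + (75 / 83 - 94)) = 70890 / 83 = 854.10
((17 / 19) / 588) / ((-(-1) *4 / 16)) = 17 / 2793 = 0.01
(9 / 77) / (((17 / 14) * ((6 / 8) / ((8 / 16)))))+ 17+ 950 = 180841 / 187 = 967.06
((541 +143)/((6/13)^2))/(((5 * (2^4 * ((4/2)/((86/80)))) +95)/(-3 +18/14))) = -552292/24465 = -22.57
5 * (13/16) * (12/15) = 13/4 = 3.25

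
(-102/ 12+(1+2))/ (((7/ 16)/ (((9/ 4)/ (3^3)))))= -22/ 21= -1.05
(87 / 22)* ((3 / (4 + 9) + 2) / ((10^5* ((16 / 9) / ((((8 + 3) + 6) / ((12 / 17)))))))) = 2187441 / 1830400000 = 0.00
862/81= 10.64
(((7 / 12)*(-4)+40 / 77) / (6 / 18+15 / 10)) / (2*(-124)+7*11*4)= -0.02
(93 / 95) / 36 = 31 / 1140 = 0.03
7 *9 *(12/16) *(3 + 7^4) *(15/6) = 567945/2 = 283972.50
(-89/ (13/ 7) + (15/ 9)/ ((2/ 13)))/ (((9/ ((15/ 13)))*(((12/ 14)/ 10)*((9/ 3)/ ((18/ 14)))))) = -72325/ 3042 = -23.78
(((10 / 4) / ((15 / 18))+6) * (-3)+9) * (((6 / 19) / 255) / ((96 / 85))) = -3 / 152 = -0.02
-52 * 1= -52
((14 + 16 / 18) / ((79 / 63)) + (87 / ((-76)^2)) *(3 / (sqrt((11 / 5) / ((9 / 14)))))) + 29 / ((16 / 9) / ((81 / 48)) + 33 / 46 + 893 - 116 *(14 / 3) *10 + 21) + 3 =783 *sqrt(770) / 889504 + 59046050977 / 3971626487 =14.89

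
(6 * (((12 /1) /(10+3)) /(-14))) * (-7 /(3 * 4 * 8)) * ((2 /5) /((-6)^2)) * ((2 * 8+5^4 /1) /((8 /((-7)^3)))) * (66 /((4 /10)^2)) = -12092465 /3328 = -3633.55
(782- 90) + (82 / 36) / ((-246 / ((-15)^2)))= 8279 / 12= 689.92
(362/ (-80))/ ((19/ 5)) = -181/ 152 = -1.19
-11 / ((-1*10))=1.10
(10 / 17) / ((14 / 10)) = 50 / 119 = 0.42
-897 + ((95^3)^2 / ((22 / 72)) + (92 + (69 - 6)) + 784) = 26463308062962 / 11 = 2405755278451.09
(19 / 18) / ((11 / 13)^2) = 1.47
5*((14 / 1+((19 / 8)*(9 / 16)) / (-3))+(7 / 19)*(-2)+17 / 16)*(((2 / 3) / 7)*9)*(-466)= -117980715 / 4256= -27721.03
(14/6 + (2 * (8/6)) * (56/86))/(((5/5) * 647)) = 175/27821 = 0.01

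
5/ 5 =1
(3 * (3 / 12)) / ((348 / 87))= 3 / 16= 0.19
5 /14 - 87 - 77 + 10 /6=-6803 /42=-161.98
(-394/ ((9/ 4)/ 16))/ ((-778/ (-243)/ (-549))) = 186888384/ 389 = 480432.86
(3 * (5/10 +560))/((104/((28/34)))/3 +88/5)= 28.17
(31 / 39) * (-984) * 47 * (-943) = 450655928 / 13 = 34665840.62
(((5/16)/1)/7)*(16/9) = 5/63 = 0.08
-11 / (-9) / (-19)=-11 / 171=-0.06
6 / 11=0.55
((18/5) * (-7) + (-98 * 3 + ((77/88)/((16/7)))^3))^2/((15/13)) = 145584881150845817317/1649267441664000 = 88272.45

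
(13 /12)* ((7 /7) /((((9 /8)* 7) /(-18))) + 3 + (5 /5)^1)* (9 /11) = 117 /77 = 1.52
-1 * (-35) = 35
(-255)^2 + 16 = 65041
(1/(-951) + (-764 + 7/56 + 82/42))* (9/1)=-121731021/17752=-6857.31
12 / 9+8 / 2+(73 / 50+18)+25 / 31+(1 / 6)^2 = 715009 / 27900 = 25.63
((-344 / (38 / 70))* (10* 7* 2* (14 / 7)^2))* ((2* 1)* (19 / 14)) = -963200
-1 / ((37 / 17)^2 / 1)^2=-83521 / 1874161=-0.04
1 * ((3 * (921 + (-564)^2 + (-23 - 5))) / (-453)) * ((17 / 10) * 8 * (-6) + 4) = 123767732 / 755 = 163930.77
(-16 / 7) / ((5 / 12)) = -192 / 35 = -5.49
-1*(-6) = 6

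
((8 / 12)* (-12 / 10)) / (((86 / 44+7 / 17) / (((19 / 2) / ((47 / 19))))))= -270028 / 207975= -1.30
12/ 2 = 6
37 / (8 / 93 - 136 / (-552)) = 26381 / 237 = 111.31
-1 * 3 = -3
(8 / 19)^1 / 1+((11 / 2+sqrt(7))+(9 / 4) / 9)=sqrt(7)+469 / 76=8.82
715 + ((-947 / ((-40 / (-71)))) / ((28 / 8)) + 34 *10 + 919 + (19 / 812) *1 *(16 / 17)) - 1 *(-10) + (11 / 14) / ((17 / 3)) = 103798929 / 69020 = 1503.90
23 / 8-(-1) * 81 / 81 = 31 / 8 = 3.88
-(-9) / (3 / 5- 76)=-45 / 377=-0.12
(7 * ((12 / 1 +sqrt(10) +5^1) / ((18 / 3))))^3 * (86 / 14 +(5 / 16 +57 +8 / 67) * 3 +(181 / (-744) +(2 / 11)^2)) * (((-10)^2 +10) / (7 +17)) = 3233728801805285 * sqrt(10) / 2842532352 +1817820181630565 / 258412032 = 10632058.53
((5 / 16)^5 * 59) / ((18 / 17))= 3134375 / 18874368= 0.17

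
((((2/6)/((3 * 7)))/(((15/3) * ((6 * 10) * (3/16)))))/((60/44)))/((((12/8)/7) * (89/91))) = 8008/8110125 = 0.00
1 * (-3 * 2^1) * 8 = -48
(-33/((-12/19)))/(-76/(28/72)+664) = 1463/13120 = 0.11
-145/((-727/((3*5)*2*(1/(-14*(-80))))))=435/81424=0.01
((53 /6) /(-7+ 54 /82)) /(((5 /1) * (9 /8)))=-2173 /8775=-0.25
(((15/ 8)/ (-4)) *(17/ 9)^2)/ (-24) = 1445/ 20736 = 0.07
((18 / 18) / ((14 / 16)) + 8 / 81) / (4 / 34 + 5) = 11968 / 49329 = 0.24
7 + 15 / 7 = 64 / 7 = 9.14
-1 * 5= -5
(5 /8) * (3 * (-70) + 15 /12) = -4175 /32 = -130.47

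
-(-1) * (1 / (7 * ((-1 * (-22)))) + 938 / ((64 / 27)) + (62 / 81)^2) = 6406886203 / 16166304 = 396.31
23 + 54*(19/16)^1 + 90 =1417/8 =177.12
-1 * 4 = -4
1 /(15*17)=1 /255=0.00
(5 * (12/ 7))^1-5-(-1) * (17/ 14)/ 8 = 417/ 112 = 3.72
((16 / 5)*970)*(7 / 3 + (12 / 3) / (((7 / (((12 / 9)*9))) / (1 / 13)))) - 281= 2347511 / 273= 8598.94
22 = 22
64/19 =3.37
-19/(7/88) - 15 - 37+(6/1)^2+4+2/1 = -1742/7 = -248.86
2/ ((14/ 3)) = 3/ 7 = 0.43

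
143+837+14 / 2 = 987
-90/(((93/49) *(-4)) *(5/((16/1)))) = 1176/31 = 37.94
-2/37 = -0.05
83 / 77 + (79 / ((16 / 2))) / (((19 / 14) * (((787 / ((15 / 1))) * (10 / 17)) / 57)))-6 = 4128709 / 484792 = 8.52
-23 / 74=-0.31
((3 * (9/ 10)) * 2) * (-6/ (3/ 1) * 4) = -216/ 5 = -43.20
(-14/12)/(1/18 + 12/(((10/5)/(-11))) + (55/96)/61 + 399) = -20496/5851285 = -0.00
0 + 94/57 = 94/57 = 1.65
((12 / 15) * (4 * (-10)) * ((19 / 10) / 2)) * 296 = -44992 / 5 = -8998.40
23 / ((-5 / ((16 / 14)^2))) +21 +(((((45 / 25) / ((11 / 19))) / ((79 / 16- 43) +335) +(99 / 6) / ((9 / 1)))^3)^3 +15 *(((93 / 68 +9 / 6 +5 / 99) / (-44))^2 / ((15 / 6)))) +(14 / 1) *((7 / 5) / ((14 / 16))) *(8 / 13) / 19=52459647278336418649106318237720884604931564662629378439757029377 / 200208083669467508568481777392547276292479191755844201000000000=262.03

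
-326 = -326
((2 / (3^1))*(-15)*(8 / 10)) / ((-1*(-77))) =-8 / 77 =-0.10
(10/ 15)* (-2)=-4/ 3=-1.33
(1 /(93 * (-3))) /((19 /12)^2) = -16 /11191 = -0.00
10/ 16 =5/ 8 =0.62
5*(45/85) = 45/17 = 2.65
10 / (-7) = -10 / 7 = -1.43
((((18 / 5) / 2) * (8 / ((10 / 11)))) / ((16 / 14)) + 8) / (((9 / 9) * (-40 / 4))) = -1093 / 500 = -2.19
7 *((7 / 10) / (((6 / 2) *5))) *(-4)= -98 / 75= -1.31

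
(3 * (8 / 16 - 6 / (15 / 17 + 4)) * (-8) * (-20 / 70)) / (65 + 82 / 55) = -53240 / 708239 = -0.08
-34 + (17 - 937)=-954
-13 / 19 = -0.68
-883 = -883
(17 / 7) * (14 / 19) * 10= 340 / 19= 17.89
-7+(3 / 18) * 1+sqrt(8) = -41 / 6+2 * sqrt(2) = -4.00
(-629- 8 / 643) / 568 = -404455 / 365224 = -1.11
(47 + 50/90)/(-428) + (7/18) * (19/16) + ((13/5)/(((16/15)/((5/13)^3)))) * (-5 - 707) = -4788931/48672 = -98.39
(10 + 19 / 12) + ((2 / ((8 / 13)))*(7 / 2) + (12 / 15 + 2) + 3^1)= 3451 / 120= 28.76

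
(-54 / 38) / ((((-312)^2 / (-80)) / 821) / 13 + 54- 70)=110835 / 1256812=0.09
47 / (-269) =-47 / 269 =-0.17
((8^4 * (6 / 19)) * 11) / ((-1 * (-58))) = 135168 / 551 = 245.31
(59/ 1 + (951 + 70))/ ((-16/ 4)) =-270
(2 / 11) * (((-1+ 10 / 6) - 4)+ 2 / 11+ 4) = 56 / 363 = 0.15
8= 8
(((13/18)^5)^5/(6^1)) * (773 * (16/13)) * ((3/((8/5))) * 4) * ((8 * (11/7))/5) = 4615434950493272470096875354583/5269394202393804140856468307968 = 0.88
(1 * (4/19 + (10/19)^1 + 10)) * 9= 1836/19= 96.63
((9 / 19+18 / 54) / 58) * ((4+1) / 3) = 0.02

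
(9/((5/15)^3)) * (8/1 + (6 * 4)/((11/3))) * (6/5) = 46656/11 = 4241.45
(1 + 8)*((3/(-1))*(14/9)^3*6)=-5488/9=-609.78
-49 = -49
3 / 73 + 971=70886 / 73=971.04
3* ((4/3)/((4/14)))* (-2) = -28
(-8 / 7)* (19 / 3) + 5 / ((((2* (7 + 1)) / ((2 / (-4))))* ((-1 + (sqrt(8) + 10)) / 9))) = -363577 / 49056 + 45* sqrt(2) / 1168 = -7.36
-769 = -769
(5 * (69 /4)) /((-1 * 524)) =-345 /2096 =-0.16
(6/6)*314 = 314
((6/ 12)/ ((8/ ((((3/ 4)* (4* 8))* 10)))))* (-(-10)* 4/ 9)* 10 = 2000/ 3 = 666.67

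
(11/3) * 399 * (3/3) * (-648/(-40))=118503/5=23700.60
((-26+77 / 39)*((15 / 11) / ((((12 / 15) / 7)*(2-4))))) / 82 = 163975 / 93808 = 1.75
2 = 2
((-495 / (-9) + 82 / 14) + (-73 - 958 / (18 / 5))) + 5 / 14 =-35015 / 126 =-277.90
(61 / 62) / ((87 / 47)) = 2867 / 5394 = 0.53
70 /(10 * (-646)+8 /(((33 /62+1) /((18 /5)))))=-16625 /1529786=-0.01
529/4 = 132.25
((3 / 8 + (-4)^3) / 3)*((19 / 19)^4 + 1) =-509 / 12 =-42.42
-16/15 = -1.07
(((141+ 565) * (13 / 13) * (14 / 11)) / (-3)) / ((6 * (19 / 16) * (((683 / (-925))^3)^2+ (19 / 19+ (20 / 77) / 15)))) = -173356912876847656250000 / 4863615707806789484049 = -35.64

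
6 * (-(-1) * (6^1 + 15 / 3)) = 66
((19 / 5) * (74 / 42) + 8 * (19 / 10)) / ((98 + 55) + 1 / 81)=62073 / 433790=0.14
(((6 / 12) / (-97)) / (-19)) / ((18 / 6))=0.00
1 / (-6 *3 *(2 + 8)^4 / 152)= -19 / 22500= -0.00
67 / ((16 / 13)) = 54.44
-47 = -47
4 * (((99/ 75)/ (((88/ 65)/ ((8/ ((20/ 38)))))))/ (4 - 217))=-494/ 1775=-0.28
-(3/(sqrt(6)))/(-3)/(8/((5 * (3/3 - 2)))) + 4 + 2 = 6 - 5 * sqrt(6)/48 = 5.74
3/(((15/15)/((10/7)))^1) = 30/7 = 4.29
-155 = -155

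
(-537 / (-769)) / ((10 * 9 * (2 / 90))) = 537 / 1538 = 0.35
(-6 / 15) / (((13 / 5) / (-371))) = 742 / 13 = 57.08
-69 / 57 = -23 / 19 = -1.21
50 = 50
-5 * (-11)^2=-605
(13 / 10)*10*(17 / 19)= 221 / 19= 11.63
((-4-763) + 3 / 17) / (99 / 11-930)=0.83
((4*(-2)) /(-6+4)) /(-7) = -4 /7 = -0.57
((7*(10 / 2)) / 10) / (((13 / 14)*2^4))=49 / 208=0.24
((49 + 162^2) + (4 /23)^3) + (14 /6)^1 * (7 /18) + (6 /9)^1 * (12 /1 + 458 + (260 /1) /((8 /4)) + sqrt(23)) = 2 * sqrt(23) /3 + 17538381113 /657018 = 26697.11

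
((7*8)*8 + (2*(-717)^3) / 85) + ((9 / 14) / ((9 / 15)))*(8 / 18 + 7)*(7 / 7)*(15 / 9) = -92882716421 / 10710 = -8672522.54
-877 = -877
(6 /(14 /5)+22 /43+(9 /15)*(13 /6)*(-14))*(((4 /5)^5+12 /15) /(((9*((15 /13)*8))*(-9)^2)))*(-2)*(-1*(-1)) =267954388 /51428671875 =0.01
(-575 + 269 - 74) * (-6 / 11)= 2280 / 11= 207.27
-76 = -76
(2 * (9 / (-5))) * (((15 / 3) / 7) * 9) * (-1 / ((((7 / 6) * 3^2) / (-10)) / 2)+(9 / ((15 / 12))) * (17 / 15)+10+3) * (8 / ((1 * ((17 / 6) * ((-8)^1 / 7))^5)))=27250372107 / 2271771200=12.00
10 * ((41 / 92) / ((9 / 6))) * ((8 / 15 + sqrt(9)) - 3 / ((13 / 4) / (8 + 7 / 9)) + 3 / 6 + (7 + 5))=42271 / 1794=23.56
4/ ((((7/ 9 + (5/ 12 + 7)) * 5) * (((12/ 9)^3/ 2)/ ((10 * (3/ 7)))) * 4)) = 0.09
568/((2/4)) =1136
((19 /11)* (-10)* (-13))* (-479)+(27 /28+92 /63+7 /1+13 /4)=-107544.60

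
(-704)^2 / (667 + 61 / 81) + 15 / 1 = 5119527 / 6761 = 757.21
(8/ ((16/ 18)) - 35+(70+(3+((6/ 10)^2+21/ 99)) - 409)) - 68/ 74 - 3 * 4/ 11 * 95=-465.98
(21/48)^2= 49/256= 0.19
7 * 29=203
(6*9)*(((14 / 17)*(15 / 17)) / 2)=5670 / 289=19.62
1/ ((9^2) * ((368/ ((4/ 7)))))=1/ 52164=0.00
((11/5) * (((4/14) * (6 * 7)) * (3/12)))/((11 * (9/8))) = 8/15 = 0.53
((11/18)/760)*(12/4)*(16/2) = 11/570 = 0.02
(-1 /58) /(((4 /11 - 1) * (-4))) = -0.01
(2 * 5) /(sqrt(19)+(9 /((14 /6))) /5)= -4725 /11273+6125 * sqrt(19) /11273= 1.95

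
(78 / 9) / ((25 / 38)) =988 / 75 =13.17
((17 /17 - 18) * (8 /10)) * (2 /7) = -136 /35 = -3.89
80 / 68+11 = 207 / 17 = 12.18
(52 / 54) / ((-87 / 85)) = -2210 / 2349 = -0.94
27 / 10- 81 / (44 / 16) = -2943 / 110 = -26.75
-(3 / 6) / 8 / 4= -1 / 64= -0.02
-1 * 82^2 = -6724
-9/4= -2.25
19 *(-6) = -114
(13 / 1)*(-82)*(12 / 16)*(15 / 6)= -7995 / 4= -1998.75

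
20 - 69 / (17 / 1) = 271 / 17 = 15.94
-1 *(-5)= 5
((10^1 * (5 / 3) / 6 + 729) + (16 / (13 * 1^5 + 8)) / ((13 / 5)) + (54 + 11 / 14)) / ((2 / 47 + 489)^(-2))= 680923728005975 / 3618342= 188186668.92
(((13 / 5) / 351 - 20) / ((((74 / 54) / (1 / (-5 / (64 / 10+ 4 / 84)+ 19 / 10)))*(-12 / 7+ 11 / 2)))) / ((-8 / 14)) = 89533927 / 14929093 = 6.00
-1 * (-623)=623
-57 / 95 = -3 / 5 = -0.60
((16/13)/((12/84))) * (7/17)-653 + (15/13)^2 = -1862052/2873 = -648.12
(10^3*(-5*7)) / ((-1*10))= 3500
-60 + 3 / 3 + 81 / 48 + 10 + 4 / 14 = -5267 / 112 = -47.03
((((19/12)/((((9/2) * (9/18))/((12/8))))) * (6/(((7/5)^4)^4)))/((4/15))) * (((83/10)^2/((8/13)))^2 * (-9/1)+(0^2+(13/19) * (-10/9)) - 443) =-12347.58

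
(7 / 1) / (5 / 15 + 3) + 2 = 41 / 10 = 4.10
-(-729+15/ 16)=11649/ 16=728.06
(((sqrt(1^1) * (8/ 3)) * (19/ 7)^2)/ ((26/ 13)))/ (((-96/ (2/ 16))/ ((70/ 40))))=-361/ 16128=-0.02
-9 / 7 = -1.29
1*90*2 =180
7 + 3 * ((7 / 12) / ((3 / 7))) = 133 / 12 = 11.08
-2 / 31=-0.06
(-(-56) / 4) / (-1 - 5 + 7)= 14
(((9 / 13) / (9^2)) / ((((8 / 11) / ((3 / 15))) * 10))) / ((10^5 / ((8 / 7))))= 11 / 4095000000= 0.00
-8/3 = -2.67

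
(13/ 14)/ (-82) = -13/ 1148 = -0.01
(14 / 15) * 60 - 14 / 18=497 / 9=55.22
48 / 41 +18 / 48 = 507 / 328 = 1.55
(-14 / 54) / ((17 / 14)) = -98 / 459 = -0.21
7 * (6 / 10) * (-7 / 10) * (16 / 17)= -1176 / 425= -2.77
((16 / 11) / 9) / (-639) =-16 / 63261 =-0.00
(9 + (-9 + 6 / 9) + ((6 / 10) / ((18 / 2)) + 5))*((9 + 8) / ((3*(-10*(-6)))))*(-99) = -8041 / 150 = -53.61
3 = 3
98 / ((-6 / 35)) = -1715 / 3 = -571.67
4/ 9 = 0.44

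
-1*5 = -5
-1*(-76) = 76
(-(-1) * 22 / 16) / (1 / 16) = 22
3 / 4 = 0.75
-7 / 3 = -2.33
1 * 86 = 86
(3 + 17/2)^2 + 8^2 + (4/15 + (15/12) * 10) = 12541/60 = 209.02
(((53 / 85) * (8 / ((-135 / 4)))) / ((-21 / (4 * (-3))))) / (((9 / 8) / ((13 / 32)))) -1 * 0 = -22048 / 722925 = -0.03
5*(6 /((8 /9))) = 33.75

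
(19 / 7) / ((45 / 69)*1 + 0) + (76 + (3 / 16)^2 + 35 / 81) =58517419 / 725760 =80.63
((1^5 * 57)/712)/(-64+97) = 19/7832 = 0.00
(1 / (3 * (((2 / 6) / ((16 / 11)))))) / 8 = 2 / 11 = 0.18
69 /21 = 23 /7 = 3.29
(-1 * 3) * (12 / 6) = -6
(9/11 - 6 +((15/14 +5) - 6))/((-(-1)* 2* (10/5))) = -1.28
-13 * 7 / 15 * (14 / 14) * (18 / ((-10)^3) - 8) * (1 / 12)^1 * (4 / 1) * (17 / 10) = 6201923 / 225000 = 27.56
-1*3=-3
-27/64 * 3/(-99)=9/704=0.01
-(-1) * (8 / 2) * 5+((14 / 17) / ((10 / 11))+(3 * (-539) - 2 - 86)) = -143148 / 85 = -1684.09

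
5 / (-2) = -5 / 2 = -2.50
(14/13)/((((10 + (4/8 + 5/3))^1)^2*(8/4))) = 252/69277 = 0.00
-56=-56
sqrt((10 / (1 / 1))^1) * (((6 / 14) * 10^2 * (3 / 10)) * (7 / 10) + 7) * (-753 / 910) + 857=857 - 6024 * sqrt(10) / 455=815.13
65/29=2.24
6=6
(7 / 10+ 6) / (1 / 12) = 402 / 5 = 80.40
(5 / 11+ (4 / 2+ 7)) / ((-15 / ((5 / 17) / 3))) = -104 / 1683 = -0.06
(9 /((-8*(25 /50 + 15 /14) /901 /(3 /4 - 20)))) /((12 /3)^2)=397341 /512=776.06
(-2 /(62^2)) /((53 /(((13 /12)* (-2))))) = 0.00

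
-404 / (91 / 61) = -24644 / 91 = -270.81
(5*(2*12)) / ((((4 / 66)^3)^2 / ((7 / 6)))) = 45201378915 / 16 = 2825086182.19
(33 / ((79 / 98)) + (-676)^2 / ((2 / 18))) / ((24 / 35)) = 1895326825 / 316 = 5997869.70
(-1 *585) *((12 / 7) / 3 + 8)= -35100 / 7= -5014.29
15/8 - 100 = -785/8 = -98.12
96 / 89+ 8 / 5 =1192 / 445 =2.68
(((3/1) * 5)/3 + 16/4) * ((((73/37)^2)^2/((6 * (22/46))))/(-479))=-1959478629/19749908618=-0.10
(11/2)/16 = 11/32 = 0.34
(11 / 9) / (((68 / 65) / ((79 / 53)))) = 56485 / 32436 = 1.74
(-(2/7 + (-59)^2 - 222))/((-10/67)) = 305721/14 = 21837.21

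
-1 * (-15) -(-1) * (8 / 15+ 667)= 10238 / 15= 682.53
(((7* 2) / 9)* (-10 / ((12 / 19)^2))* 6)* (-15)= 3509.72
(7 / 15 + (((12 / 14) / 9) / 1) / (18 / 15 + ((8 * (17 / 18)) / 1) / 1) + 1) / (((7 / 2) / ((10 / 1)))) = 122252 / 28959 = 4.22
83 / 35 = 2.37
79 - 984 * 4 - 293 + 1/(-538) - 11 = -2238619/538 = -4161.00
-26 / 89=-0.29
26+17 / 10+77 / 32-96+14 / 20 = -10431 / 160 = -65.19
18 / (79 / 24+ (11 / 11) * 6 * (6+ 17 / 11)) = 4752 / 12821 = 0.37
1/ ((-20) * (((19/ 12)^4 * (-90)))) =288/ 3258025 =0.00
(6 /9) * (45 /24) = 5 /4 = 1.25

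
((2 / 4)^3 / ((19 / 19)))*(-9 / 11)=-9 / 88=-0.10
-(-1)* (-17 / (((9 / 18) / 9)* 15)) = -102 / 5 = -20.40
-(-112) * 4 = 448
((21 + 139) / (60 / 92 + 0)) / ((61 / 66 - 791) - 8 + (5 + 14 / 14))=-16192 / 52277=-0.31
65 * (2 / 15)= 26 / 3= 8.67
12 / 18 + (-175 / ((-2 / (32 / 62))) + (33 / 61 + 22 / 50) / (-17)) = 6491366 / 141825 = 45.77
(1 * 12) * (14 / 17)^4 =5.52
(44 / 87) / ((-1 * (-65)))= 44 / 5655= 0.01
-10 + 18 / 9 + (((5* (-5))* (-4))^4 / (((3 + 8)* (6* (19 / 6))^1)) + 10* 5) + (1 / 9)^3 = 72906399371 / 152361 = 478510.90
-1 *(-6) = 6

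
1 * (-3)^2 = 9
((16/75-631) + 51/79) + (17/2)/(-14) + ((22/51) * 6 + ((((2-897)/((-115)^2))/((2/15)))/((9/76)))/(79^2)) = -24679000792217/39287719100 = -628.16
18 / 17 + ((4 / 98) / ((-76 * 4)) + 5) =767127 / 126616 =6.06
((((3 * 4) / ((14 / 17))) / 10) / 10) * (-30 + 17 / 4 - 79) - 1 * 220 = -329369 / 1400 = -235.26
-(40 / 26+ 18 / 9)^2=-2116 / 169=-12.52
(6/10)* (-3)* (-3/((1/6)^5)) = 209952/5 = 41990.40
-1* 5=-5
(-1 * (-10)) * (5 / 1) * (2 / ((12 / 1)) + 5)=775 / 3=258.33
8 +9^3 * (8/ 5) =5872/ 5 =1174.40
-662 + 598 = -64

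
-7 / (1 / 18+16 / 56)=-882 / 43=-20.51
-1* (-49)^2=-2401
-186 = -186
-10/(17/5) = -50/17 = -2.94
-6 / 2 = -3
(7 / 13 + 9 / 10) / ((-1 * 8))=-187 / 1040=-0.18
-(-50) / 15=10 / 3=3.33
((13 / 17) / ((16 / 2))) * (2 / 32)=13 / 2176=0.01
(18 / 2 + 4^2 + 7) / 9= 32 / 9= 3.56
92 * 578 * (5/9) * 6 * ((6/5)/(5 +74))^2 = 1276224/31205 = 40.90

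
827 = 827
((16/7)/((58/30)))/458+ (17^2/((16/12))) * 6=120912927/92974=1300.50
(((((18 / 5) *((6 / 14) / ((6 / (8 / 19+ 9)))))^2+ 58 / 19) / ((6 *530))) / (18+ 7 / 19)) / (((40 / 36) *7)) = 11835813 / 602724745000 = 0.00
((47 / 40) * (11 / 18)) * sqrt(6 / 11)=47 * sqrt(66) / 720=0.53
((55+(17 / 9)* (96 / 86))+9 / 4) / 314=30629 / 162024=0.19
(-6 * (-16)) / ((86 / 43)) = 48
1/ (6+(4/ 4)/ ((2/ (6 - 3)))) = 0.13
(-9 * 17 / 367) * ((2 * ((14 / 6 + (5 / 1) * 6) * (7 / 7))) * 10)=-98940 / 367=-269.59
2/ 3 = 0.67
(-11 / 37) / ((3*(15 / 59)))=-649 / 1665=-0.39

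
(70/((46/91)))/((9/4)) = 12740/207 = 61.55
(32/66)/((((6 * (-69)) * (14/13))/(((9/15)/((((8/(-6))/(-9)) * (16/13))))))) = -507/141680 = -0.00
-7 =-7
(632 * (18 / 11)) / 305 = 11376 / 3355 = 3.39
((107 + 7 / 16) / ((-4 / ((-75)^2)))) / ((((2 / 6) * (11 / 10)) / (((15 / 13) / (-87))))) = 725203125 / 132704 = 5464.82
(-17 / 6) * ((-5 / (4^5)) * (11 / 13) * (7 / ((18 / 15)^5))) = 20453125 / 621084672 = 0.03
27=27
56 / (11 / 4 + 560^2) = 224 / 1254411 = 0.00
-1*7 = -7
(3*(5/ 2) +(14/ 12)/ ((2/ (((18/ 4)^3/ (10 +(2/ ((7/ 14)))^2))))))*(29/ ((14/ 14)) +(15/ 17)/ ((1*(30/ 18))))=1993191/ 7072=281.84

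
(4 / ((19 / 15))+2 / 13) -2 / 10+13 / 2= 23741 / 2470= 9.61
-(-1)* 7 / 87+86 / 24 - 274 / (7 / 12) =-378433 / 812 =-466.05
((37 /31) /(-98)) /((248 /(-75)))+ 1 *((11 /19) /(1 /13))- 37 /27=2380736567 /386506512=6.16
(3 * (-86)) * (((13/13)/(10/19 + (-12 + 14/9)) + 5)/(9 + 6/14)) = -2501009/18656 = -134.06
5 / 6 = 0.83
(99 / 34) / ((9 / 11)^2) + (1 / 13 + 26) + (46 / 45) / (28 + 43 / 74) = 1281470843 / 42067350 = 30.46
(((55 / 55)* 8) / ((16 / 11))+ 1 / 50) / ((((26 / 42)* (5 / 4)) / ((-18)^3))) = -41602.80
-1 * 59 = -59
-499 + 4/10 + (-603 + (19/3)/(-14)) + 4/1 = -1098.05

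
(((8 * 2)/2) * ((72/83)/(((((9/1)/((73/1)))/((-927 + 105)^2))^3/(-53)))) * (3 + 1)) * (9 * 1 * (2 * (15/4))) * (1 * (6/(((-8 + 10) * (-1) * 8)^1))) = 6130377940901852542202510.00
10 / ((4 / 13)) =65 / 2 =32.50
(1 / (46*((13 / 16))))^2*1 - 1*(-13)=1162277 / 89401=13.00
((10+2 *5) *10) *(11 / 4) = 550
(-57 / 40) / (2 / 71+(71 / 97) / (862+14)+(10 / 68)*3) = -1461497157 / 482223350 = -3.03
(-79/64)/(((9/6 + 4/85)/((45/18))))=-33575/16832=-1.99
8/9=0.89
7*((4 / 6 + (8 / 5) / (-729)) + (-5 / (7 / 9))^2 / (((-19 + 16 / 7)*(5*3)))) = 165727 / 47385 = 3.50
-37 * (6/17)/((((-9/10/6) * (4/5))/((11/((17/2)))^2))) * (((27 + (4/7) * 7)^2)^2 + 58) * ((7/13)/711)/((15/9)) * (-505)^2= 295258175308481000/15136953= 19505786620.89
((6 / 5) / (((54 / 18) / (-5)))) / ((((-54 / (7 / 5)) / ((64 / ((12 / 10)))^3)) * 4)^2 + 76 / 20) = -1027604480000 / 1952449043441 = -0.53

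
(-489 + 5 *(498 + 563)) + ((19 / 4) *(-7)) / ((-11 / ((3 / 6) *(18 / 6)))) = 424207 / 88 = 4820.53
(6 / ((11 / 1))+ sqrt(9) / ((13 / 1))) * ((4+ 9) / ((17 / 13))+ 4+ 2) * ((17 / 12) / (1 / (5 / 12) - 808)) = -0.02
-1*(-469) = 469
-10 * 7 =-70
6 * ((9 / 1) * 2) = 108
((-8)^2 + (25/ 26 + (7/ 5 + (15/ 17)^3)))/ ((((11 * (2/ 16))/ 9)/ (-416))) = -49332327552/ 270215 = -182566.95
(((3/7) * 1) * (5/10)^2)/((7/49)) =3/4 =0.75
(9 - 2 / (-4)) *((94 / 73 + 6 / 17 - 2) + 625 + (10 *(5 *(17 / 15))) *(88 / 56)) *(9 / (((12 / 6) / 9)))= 9541507077 / 34748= 274591.55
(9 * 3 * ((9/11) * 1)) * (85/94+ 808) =18476991/1034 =17869.43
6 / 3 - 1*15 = -13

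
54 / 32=27 / 16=1.69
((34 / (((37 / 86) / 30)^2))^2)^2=2623453167904502409986457600000000 / 3512479453921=746894950510223571282.64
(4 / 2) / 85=2 / 85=0.02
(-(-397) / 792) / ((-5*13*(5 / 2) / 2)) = -397 / 64350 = -0.01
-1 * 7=-7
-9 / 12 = -3 / 4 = -0.75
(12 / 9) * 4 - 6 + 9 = 25 / 3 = 8.33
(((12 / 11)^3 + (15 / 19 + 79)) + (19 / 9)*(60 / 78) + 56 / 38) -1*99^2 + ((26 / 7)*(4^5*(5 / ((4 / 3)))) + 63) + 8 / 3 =4611.71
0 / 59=0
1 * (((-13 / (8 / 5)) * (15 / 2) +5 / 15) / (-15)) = 2909 / 720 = 4.04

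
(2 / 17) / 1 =2 / 17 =0.12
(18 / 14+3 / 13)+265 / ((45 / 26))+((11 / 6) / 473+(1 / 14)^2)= 154.64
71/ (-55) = -1.29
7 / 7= 1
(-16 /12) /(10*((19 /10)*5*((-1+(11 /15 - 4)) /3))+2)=6 /599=0.01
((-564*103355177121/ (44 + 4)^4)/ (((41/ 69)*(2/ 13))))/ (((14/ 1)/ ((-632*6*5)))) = 27319898576769435/ 167936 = 162680417401.69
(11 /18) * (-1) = -11 /18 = -0.61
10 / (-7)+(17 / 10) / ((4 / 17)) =1623 / 280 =5.80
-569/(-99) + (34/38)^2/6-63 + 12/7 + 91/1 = 17809909/500346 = 35.60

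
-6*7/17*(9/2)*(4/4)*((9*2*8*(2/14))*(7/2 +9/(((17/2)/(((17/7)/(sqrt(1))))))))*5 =-48600/7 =-6942.86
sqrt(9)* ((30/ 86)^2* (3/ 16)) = 2025/ 29584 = 0.07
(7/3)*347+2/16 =19435/24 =809.79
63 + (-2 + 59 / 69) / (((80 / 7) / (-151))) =78.13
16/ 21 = 0.76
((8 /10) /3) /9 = 4 /135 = 0.03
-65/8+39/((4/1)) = 1.62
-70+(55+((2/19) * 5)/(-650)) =-18526/1235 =-15.00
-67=-67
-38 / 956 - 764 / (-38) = 182235 / 9082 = 20.07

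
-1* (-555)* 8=4440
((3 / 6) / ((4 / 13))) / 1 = 13 / 8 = 1.62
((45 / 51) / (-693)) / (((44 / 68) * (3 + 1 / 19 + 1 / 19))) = -95 / 149919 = -0.00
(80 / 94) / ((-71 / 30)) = -1200 / 3337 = -0.36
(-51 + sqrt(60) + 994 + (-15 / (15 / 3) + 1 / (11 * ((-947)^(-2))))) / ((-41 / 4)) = -3628596 / 451 - 8 * sqrt(15) / 41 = -8046.42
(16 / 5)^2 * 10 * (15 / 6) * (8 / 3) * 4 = 8192 / 3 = 2730.67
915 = 915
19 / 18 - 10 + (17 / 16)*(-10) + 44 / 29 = -37693 / 2088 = -18.05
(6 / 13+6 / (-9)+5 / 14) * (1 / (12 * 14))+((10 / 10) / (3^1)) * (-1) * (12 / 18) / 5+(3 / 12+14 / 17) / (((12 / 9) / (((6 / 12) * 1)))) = 5598689 / 15593760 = 0.36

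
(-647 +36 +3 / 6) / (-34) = 1221 / 68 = 17.96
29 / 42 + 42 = 42.69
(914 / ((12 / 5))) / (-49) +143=39757 / 294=135.23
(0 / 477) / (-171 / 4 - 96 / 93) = 0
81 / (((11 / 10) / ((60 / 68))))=12150 / 187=64.97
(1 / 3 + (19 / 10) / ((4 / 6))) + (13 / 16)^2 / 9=37517 / 11520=3.26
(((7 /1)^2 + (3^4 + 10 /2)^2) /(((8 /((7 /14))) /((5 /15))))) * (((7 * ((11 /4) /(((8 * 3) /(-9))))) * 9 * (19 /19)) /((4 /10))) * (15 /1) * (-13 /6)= 818750.06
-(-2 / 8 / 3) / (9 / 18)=1 / 6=0.17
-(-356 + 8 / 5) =1772 / 5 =354.40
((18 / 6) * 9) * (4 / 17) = 108 / 17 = 6.35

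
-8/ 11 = -0.73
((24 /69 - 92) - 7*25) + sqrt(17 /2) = -6133 /23 + sqrt(34) /2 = -263.74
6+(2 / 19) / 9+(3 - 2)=1199 / 171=7.01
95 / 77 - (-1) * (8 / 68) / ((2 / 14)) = 2693 / 1309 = 2.06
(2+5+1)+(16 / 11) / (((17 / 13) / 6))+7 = 4053 / 187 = 21.67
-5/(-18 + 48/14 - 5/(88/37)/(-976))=3006080/8759281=0.34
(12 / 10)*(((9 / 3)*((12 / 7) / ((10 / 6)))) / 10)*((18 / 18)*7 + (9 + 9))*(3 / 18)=54 / 35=1.54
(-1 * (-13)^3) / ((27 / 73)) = 160381 / 27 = 5940.04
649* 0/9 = 0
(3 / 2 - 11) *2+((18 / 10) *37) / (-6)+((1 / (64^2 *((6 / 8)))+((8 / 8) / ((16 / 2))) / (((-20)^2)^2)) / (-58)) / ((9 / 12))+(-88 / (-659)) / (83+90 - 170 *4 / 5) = -122580714263899 / 4072936320000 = -30.10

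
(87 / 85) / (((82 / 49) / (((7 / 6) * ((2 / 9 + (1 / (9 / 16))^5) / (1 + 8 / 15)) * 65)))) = 343223075195 / 631076346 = 543.87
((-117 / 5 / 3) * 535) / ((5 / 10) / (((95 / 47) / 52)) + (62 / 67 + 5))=-8853715 / 39863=-222.10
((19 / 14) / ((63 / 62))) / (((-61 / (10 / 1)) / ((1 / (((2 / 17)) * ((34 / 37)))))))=-108965 / 53802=-2.03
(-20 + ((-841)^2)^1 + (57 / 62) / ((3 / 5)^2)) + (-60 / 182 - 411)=11964180745 / 16926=706852.22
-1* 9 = -9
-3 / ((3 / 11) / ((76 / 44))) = -19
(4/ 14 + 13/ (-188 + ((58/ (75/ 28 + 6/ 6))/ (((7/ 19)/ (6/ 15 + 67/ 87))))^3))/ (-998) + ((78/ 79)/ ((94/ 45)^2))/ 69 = 5543899962104445560519/ 1852314017540214163974808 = 0.00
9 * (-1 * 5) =-45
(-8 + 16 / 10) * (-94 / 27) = 22.28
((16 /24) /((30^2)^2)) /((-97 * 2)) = -1 /235710000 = -0.00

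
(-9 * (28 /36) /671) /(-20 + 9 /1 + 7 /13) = 91 /91256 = 0.00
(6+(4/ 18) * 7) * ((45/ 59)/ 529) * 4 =1360/ 31211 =0.04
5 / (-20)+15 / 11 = 49 / 44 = 1.11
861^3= 638277381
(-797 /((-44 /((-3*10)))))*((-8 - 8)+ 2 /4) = 370605 /44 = 8422.84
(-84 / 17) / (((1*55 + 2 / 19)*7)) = -76 / 5933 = -0.01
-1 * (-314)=314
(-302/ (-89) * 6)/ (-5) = -1812/ 445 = -4.07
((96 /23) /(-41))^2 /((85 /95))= 175104 /15117233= 0.01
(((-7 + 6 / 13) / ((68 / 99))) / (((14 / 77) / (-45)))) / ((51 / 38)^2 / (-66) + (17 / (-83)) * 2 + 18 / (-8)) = -80758524825 / 92101711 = -876.84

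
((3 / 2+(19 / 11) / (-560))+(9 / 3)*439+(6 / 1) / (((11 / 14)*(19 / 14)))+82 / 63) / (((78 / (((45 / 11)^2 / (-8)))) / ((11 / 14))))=-20942249865 / 749805056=-27.93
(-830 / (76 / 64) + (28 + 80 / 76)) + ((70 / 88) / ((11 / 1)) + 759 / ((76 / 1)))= -1516962 / 2299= -659.84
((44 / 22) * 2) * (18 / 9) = 8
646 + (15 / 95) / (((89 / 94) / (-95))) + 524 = 102720 / 89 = 1154.16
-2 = -2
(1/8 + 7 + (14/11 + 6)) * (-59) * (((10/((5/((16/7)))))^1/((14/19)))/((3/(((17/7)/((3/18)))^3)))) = -143546776272/26411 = -5435113.26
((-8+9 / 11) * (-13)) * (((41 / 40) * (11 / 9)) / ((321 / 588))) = 2063243 / 9630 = 214.25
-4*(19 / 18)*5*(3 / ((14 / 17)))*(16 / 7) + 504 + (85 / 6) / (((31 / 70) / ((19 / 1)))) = 4265413 / 4557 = 936.01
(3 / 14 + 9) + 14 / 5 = 841 / 70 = 12.01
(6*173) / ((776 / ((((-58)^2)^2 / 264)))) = 122359613 / 2134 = 57338.15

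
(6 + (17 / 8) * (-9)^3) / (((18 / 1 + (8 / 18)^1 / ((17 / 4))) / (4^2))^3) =-565946471232 / 531348325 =-1065.11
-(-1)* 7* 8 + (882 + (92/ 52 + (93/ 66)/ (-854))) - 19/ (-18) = 2068113655/ 2198196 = 940.82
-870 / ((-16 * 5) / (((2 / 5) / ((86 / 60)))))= 3.03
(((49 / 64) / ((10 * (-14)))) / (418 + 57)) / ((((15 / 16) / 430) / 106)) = -15953 / 28500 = -0.56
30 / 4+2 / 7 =7.79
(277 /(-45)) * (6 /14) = -2.64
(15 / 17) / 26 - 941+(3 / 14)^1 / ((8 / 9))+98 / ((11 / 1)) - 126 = -288013651 / 272272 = -1057.82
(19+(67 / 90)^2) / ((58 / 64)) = 1267112 / 58725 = 21.58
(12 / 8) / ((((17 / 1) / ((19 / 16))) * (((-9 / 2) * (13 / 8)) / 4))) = -38 / 663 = -0.06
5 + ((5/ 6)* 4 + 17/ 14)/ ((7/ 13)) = 3953/ 294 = 13.45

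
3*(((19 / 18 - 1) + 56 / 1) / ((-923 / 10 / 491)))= -2477095 / 2769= -894.58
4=4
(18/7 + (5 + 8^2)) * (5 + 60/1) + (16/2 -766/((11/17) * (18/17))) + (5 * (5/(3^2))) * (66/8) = 9882205/2772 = 3565.01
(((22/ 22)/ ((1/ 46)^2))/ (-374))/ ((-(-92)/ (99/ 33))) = -69/ 374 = -0.18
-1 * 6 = -6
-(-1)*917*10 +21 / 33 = 100877 / 11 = 9170.64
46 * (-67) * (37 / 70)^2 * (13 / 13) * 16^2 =-270032512 / 1225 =-220434.70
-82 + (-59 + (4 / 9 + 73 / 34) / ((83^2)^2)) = -2047636717073 / 14522246226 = -141.00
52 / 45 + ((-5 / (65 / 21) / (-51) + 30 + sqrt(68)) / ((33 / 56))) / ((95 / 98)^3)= 105413504*sqrt(17) / 28293375 + 1071120636772 / 18758507625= 72.46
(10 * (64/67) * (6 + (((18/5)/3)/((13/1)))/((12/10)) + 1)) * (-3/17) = -176640/14807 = -11.93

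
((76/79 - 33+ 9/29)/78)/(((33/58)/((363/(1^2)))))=-799568/3081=-259.52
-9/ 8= -1.12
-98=-98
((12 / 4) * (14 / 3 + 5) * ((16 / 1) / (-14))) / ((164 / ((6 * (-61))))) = 21228 / 287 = 73.97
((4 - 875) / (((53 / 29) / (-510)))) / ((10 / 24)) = 30917016 / 53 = 583339.92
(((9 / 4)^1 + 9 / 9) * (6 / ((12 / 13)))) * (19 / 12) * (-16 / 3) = -3211 / 18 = -178.39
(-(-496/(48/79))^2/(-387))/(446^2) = 5997601/692824428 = 0.01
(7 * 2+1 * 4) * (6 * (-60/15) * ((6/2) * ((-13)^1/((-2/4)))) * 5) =-168480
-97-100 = -197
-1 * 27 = -27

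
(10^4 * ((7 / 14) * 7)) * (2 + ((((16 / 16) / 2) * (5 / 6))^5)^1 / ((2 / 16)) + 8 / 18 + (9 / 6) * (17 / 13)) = 7972094375 / 50544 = 157725.83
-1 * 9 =-9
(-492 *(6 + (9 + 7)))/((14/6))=-32472/7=-4638.86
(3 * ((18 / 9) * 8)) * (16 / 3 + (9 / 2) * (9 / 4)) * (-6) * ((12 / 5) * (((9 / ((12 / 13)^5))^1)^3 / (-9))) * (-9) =-18989966308227670847 / 733835427840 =-25877690.81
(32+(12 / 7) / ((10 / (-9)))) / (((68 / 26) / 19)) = 131651 / 595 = 221.26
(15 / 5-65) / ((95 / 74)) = -48.29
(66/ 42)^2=2.47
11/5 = 2.20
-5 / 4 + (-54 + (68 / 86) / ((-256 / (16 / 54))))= -1026341 / 18576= -55.25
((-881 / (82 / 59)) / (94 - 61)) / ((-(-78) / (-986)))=25625647 / 105534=242.82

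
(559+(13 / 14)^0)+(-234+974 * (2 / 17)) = 7490 / 17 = 440.59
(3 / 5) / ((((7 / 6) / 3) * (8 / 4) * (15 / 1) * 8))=9 / 1400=0.01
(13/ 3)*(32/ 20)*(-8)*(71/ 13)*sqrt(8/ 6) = -9088*sqrt(3)/ 45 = -349.80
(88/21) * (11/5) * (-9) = -2904/35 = -82.97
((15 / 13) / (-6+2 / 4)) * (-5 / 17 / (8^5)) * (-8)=-75 / 4978688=-0.00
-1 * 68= -68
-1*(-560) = 560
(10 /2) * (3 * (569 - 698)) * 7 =-13545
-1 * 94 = -94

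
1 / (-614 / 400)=-200 / 307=-0.65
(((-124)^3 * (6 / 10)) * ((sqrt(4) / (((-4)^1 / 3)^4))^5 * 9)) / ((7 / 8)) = -2804619440435157 / 2348810240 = -1194059.61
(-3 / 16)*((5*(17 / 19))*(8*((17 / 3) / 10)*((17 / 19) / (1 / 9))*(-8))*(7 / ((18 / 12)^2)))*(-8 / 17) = -129472 / 361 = -358.65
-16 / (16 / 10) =-10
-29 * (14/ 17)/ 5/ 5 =-406/ 425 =-0.96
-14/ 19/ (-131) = 14/ 2489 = 0.01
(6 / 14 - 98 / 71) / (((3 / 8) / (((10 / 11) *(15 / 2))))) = -8600 / 497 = -17.30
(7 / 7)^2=1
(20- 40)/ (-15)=4/ 3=1.33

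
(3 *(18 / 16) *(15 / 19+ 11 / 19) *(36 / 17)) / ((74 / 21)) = 66339 / 23902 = 2.78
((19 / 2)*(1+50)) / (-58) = -969 / 116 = -8.35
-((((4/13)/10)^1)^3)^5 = -0.00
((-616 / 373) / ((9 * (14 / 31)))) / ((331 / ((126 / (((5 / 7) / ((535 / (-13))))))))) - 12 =-4957324 / 1605019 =-3.09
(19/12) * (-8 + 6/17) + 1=-1133/102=-11.11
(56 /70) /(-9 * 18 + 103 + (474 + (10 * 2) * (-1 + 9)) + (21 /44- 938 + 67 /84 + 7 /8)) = -7392 /3334255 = -0.00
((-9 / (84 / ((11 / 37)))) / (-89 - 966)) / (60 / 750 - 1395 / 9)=-55 / 282207436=-0.00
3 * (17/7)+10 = 121/7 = 17.29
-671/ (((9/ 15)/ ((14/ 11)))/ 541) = -2310070/ 3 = -770023.33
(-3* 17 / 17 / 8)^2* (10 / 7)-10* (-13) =29165 / 224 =130.20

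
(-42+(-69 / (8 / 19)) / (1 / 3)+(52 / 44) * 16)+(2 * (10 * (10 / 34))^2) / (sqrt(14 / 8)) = -45295 / 88+10000 * sqrt(7) / 2023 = -501.64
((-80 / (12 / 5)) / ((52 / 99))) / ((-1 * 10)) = 6.35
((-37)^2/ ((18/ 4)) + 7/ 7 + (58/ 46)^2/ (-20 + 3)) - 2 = 24534328/ 80937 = 303.13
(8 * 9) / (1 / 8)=576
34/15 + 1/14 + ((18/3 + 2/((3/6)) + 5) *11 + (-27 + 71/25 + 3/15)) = 150547/1050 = 143.38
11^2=121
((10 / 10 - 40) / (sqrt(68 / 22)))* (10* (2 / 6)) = -65* sqrt(374) / 17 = -73.94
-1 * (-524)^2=-274576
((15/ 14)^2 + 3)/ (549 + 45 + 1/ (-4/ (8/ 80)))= 0.01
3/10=0.30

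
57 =57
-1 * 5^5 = -3125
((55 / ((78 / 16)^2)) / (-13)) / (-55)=64 / 19773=0.00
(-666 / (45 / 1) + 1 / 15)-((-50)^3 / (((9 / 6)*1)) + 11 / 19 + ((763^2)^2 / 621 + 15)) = -32192556271568 / 58995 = -545682791.28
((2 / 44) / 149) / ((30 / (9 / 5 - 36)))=-57 / 163900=-0.00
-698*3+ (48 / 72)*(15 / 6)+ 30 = -6187 / 3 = -2062.33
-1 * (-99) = 99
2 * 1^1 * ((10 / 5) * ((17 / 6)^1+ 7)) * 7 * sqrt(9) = 826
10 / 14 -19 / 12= -73 / 84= -0.87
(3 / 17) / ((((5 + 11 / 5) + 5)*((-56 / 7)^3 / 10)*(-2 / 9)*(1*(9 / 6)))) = 225 / 265472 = 0.00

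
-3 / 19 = -0.16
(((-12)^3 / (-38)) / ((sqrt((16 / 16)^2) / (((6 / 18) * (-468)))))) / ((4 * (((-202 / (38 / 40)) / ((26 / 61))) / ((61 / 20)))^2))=-3381183 / 51005000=-0.07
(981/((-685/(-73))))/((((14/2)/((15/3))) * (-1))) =-71613/959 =-74.67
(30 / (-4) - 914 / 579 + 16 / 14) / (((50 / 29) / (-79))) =147373157 / 405300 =363.61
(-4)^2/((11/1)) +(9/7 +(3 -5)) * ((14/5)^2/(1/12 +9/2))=64/275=0.23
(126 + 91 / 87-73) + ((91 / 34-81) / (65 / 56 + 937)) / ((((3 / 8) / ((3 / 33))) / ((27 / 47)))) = 2170670583590 / 40172049291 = 54.03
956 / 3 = 318.67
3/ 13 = 0.23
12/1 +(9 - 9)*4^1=12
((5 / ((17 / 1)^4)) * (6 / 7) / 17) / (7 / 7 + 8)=0.00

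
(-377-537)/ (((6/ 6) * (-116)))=457/ 58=7.88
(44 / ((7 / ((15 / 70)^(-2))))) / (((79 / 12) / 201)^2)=796384512 / 6241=127605.27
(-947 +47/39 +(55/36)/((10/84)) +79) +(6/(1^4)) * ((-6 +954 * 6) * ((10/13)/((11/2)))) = 1128087/286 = 3944.36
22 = 22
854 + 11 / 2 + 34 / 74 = 63637 / 74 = 859.96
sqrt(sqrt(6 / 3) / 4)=2^(1 / 4) / 2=0.59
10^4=10000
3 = 3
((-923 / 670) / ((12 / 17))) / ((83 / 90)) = -47073 / 22244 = -2.12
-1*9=-9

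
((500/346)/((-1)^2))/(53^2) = 250/485957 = 0.00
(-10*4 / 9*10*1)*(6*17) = -13600 / 3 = -4533.33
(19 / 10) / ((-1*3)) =-19 / 30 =-0.63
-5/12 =-0.42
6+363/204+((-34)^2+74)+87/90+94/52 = 16449743/13260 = 1240.55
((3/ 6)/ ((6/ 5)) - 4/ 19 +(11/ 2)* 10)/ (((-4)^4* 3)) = 12587/ 175104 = 0.07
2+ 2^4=18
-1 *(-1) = 1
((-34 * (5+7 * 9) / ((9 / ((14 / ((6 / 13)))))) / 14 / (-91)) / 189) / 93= 1156 / 3322053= 0.00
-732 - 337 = -1069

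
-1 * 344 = -344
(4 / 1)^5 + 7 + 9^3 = 1760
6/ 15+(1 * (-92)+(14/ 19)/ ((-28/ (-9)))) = -17359/ 190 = -91.36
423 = 423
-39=-39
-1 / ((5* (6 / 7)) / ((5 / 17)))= -7 / 102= -0.07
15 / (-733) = -15 / 733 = -0.02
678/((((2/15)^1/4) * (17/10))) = 203400/17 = 11964.71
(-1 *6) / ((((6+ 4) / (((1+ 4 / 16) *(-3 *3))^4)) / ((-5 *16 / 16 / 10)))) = 2460375 / 512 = 4805.42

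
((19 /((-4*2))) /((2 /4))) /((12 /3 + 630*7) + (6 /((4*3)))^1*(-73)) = -19 /17510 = -0.00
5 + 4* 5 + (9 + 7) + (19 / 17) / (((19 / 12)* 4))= 700 / 17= 41.18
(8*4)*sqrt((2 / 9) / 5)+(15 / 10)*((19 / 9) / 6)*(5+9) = 32*sqrt(10) / 15+133 / 18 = 14.14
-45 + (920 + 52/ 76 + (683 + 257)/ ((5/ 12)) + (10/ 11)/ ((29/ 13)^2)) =550485112/ 175769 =3131.87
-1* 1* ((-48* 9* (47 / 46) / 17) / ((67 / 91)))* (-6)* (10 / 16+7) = -42265314 / 26197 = -1613.36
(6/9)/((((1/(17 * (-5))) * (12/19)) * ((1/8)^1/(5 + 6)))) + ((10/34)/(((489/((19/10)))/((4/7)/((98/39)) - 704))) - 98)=-68384369455/8554077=-7994.36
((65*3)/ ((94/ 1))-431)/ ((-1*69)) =1753/ 282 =6.22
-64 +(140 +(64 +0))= 140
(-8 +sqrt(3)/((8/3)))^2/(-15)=-3.60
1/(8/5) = 5/8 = 0.62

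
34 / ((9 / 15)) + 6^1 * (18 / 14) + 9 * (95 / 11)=32827 / 231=142.11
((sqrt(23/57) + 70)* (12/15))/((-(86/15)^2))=-3150/1849- 15* sqrt(1311)/35131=-1.72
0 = 0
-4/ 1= -4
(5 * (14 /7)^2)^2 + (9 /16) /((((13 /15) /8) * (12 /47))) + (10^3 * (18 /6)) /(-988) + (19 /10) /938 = 1933661211 /4633720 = 417.30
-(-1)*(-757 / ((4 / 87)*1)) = -65859 / 4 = -16464.75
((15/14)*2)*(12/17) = 180/119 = 1.51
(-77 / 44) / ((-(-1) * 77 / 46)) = -23 / 22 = -1.05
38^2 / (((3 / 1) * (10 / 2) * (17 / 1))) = 1444 / 255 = 5.66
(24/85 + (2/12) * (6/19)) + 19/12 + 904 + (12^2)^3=57885926617/19380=2986889.92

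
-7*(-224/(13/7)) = 10976/13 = 844.31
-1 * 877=-877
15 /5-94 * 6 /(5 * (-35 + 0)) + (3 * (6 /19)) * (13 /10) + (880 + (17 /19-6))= 2933811 /3325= 882.35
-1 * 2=-2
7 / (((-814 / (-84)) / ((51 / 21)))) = 714 / 407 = 1.75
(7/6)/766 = 7/4596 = 0.00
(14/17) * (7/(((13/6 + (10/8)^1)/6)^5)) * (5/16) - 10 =39561298310/1969555417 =20.09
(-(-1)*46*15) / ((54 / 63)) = 805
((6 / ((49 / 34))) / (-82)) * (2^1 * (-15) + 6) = 2448 / 2009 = 1.22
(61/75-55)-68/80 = -16511/300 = -55.04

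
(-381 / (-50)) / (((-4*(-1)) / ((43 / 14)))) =16383 / 2800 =5.85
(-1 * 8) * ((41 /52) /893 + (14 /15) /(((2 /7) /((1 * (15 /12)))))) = -1137928 /34827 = -32.67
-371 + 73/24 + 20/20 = -8807/24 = -366.96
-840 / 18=-140 / 3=-46.67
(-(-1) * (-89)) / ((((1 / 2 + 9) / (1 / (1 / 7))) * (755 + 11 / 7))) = -4361 / 50312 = -0.09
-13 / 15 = -0.87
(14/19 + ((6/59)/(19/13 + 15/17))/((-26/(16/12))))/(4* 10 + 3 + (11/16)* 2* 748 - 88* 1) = 426576/571096813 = 0.00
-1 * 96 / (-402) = 16 / 67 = 0.24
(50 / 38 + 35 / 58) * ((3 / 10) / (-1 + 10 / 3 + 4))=3807 / 41876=0.09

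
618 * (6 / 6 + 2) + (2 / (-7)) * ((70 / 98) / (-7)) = 635932 / 343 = 1854.03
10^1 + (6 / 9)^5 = 2462 / 243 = 10.13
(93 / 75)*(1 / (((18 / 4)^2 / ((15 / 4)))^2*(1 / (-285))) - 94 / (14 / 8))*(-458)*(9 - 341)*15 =-509050491848 / 2835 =-179559256.38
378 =378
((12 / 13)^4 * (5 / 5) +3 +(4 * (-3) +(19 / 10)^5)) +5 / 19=908963207241 / 54265900000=16.75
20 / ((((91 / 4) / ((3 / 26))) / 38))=4560 / 1183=3.85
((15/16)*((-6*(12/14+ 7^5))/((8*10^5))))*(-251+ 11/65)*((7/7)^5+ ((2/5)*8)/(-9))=695364581/36400000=19.10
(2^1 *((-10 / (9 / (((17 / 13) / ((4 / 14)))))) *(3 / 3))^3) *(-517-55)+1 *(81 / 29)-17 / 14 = 7525999065841 / 50019606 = 150460.98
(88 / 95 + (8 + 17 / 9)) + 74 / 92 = 456997 / 39330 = 11.62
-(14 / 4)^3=-42.88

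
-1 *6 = -6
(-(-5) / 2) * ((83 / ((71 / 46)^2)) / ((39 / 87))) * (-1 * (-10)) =1943.00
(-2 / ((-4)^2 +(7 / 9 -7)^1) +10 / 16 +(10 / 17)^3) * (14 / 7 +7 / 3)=1169051 / 432344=2.70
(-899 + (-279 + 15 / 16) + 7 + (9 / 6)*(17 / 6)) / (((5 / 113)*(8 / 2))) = -2107789 / 320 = -6586.84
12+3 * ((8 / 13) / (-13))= 2004 / 169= 11.86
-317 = -317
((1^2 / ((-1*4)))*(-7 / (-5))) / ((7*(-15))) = 1 / 300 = 0.00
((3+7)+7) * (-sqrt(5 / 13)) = -17 * sqrt(65) / 13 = -10.54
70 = 70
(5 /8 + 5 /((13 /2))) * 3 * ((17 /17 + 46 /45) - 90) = -114811 /312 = -367.98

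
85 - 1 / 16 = 1359 / 16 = 84.94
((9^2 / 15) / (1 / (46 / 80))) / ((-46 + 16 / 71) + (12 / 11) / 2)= -485001 / 7064800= -0.07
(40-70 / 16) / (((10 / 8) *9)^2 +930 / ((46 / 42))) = 874 / 23937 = 0.04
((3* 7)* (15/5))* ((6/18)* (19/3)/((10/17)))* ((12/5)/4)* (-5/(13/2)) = -6783/65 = -104.35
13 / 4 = 3.25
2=2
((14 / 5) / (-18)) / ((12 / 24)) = -14 / 45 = -0.31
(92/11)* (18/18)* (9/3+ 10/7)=2852/77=37.04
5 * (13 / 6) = 65 / 6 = 10.83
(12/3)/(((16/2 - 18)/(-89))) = 178/5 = 35.60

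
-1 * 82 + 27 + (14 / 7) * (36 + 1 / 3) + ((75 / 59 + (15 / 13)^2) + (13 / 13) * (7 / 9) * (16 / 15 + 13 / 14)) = 58746019 / 2692170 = 21.82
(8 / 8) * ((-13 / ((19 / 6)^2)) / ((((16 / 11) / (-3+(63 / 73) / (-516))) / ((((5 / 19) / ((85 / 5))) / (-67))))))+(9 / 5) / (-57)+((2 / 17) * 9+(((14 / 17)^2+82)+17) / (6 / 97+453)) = 96167928036346817 / 77141909320337520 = 1.25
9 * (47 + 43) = 810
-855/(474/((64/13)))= -8.88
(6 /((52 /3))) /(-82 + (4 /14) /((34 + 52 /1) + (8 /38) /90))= -1158129 /274336777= -0.00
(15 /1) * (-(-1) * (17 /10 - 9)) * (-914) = 100083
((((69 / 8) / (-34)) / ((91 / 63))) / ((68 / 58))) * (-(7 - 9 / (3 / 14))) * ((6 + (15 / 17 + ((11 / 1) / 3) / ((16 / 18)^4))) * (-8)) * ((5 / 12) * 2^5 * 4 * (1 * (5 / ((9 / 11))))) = 5702139394875 / 32700928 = 174372.40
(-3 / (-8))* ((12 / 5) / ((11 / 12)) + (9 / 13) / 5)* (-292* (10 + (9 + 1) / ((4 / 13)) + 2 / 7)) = -258557751 / 20020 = -12914.97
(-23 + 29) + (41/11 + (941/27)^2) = 9818294/8019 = 1224.38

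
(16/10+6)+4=58/5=11.60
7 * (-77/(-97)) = 539/97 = 5.56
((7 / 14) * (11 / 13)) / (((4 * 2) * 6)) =11 / 1248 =0.01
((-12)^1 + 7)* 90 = -450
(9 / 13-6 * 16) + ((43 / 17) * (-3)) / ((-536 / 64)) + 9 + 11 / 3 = -3630749 / 44421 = -81.73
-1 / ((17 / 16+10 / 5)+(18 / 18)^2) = -16 / 65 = -0.25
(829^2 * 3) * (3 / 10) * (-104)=-321628788 / 5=-64325757.60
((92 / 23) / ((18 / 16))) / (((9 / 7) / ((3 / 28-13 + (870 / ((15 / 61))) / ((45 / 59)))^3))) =198005535657267845291 / 723350250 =273733970033.56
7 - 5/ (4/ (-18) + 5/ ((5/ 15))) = 886/ 133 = 6.66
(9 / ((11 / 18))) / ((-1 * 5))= -162 / 55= -2.95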